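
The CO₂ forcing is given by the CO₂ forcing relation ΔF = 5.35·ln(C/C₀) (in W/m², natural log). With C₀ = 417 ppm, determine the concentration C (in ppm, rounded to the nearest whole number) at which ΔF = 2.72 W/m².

Set 5.35 ln(C/417) = 2.72, so ln(C/417) = 2.72/5.35 = 0.50841.
Then C/417 = e^0.50841 = 1.66265, giving C = 417 × 1.66265 = 693.33 ppm.

C ≈ 693 ppm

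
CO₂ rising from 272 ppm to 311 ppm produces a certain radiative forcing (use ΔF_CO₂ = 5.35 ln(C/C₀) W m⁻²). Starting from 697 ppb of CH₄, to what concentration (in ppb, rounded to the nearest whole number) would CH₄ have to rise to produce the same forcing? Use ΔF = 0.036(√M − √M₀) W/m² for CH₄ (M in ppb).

M ≈ 2145 ppb

CO₂ forcing: 5.35 × ln(311/272) = 5.35 × 0.133991 = 0.71685 W/m².
Set 0.036(√M − √697) = 0.71685: √M = 0.71685/0.036 + √697 = 19.9125 + 26.4008 = 46.3133.
M = (46.3133)² = 2144.92 ppb.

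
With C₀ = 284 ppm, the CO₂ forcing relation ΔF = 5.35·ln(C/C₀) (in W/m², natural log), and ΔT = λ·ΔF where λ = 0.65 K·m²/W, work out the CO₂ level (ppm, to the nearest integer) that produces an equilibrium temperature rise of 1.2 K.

C ≈ 401 ppm

Required forcing: ΔF = ΔT/λ = 1.2/0.65 = 1.8462 W/m².
Then ln(C/284) = ΔF/5.35 = 1.8462/5.35 = 0.34508.
So C = 284 × e^0.34508 = 284 × 1.41210 = 401.04 ppm.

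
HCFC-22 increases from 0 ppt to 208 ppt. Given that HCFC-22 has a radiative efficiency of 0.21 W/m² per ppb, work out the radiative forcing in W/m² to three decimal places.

ΔF = 0.044 W/m²

HCFC-22: Δ = 208 − 0 = 208 ppt = 0.208 ppb; ΔF = 0.21 × 0.208 = 0.0437 W/m².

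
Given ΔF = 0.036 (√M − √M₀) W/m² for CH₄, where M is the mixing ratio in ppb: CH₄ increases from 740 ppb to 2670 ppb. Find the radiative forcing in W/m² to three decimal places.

ΔF = 0.881 W/m²

CH₄: 0.036 × (√2670 − √740) = 0.036 × (51.6720 − 27.2029) = 0.036 × 24.4691 = 0.8809 W/m².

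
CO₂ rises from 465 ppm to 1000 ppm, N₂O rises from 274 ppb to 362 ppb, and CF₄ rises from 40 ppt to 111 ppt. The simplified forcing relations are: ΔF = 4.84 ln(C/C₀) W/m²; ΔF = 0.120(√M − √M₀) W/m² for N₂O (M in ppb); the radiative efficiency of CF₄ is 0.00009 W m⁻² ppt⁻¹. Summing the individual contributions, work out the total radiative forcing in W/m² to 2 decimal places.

CO₂: 4.84 × ln(1000/465) = 4.84 × ln(2.15054) = 4.84 × 0.76572 = 3.7061 W/m².
N₂O: 0.120 × (√362 − √274) = 0.120 × (19.0263 − 16.5529) = 0.120 × 2.4734 = 0.2968 W/m².
CF₄: ΔF = 0.00009 × (111 − 40) = 0.00009 × 71 = 0.0064 W/m².
Total ΔF = 3.7061 + 0.2968 + 0.0064 = 4.0093 W/m².

ΔF = 4.01 W/m²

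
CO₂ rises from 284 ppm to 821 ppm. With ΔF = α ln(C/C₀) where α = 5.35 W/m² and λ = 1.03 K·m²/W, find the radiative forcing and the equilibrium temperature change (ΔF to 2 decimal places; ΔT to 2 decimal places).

CO₂: 5.35 × ln(821/284) = 5.35 × ln(2.89085) = 5.35 × 1.06155 = 5.6793 W/m².
ΔT = λ ΔF = 1.03 × 5.68 = 5.8504 K.

ΔF = 5.68 W/m²; ΔT = 5.85 K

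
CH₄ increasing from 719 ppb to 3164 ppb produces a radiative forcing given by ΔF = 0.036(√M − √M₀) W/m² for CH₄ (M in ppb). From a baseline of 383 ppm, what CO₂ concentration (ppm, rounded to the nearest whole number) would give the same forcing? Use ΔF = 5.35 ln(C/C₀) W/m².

CH₄ forcing: 0.036 × (√3164 − √719) = 0.036 × (56.2494 − 26.8142) = 0.036 × 29.4352 = 1.05967 W/m².
Set 5.35 ln(C/383) = 1.05967: ln(C/383) = 1.05967/5.35 = 0.19807, so C = 383 × e^0.19807 = 383 × 1.21905 = 466.90 ppm.

C ≈ 467 ppm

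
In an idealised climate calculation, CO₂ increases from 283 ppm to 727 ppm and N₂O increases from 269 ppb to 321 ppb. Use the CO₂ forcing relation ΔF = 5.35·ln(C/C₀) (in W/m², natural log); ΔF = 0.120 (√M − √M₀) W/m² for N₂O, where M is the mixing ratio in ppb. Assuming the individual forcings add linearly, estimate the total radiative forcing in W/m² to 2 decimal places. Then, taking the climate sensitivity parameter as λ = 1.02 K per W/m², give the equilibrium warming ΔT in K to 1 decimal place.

CO₂: 5.35 × ln(727/283) = 5.35 × ln(2.56890) = 5.35 × 0.94348 = 5.0476 W/m².
N₂O: 0.120 × (√321 − √269) = 0.120 × (17.9165 − 16.4012) = 0.120 × 1.5153 = 0.1818 W/m².
Total ΔF = 5.0476 + 0.1818 = 5.2294 W/m².
ΔT = λ ΔF = 1.02 × 5.23 = 5.3346 K.

ΔF = 5.23 W/m²; ΔT = 5.3 K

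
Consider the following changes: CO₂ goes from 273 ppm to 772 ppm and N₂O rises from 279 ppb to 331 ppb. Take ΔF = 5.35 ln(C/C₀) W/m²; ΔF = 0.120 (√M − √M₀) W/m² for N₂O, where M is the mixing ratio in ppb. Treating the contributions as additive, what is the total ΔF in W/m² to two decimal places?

ΔF = 5.74 W/m²

CO₂: 5.35 × ln(772/273) = 5.35 × ln(2.82784) = 5.35 × 1.03951 = 5.5614 W/m².
N₂O: 0.120 × (√331 − √279) = 0.120 × (18.1934 − 16.7033) = 0.120 × 1.4901 = 0.1788 W/m².
Total ΔF = 5.5614 + 0.1788 = 5.7402 W/m².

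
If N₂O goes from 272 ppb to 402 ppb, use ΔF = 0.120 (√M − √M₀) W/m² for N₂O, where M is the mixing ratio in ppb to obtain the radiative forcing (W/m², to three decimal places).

N₂O: 0.120 × (√402 − √272) = 0.120 × (20.0499 − 16.4924) = 0.120 × 3.5575 = 0.4269 W/m².

ΔF = 0.427 W/m²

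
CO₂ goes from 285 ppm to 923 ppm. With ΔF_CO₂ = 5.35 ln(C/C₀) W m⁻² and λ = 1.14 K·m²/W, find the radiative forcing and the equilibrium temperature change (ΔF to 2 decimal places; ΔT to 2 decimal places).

ΔF = 6.29 W/m²; ΔT = 7.17 K

CO₂: 5.35 × ln(923/285) = 5.35 × ln(3.23860) = 5.35 × 1.17514 = 6.2870 W/m².
ΔT = λ ΔF = 1.14 × 6.29 = 7.1706 K.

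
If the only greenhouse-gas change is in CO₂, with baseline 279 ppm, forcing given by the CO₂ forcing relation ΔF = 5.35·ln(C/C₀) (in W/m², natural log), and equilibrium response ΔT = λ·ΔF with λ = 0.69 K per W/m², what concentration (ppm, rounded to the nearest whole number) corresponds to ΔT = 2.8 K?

C ≈ 596 ppm

Required forcing: ΔF = ΔT/λ = 2.8/0.69 = 4.0580 W/m².
Then ln(C/279) = ΔF/5.35 = 4.0580/5.35 = 0.75850.
So C = 279 × e^0.75850 = 279 × 2.13507 = 595.68 ppm.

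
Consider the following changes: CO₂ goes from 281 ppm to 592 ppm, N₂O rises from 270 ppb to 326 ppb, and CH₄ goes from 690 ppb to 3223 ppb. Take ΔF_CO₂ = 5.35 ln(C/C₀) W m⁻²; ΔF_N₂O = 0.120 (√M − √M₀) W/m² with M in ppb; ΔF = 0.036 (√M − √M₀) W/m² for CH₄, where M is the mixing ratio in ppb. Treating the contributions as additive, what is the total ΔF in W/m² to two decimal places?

CO₂: 5.35 × ln(592/281) = 5.35 × ln(2.10676) = 5.35 × 0.74515 = 3.9866 W/m².
N₂O: 0.120 × (√326 − √270) = 0.120 × (18.0555 − 16.4317) = 0.120 × 1.6238 = 0.1949 W/m².
CH₄: 0.036 × (√3223 − √690) = 0.036 × (56.7715 − 26.2679) = 0.036 × 30.5036 = 1.0981 W/m².
Total ΔF = 3.9866 + 0.1949 + 1.0981 = 5.2796 W/m².

ΔF = 5.28 W/m²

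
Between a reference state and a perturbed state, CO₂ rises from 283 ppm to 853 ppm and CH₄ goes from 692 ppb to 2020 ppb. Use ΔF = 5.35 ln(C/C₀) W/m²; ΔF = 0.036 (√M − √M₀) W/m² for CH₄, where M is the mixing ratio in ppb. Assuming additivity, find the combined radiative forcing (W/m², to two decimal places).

ΔF = 6.57 W/m²

CO₂: 5.35 × ln(853/283) = 5.35 × ln(3.01413) = 5.35 × 1.10331 = 5.9027 W/m².
CH₄: 0.036 × (√2020 − √692) = 0.036 × (44.9444 − 26.3059) = 0.036 × 18.6385 = 0.6710 W/m².
Total ΔF = 5.9027 + 0.6710 = 6.5737 W/m².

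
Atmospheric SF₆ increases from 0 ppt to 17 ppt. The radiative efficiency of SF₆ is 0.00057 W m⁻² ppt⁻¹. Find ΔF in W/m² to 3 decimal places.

SF₆: ΔF = 0.00057 × (17 − 0) = 0.00057 × 17 = 0.0097 W/m².

ΔF = 0.010 W/m²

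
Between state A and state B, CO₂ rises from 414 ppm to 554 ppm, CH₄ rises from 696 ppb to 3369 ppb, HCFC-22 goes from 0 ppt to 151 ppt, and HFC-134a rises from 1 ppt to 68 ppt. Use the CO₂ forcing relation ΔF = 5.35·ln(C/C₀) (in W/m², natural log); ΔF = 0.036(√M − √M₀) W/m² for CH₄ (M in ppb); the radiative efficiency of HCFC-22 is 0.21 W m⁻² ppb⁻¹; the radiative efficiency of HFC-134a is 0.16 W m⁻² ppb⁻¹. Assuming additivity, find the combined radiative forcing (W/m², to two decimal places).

ΔF = 2.74 W/m²

CO₂: 5.35 × ln(554/414) = 5.35 × ln(1.33816) = 5.35 × 0.29130 = 1.5585 W/m².
CH₄: 0.036 × (√3369 − √696) = 0.036 × (58.0431 − 26.3818) = 0.036 × 31.6613 = 1.1398 W/m².
HCFC-22: Δ = 151 − 0 = 151 ppt = 0.151 ppb; ΔF = 0.21 × 0.151 = 0.0317 W/m².
HFC-134a: Δ = 68 − 1 = 67 ppt = 0.067 ppb; ΔF = 0.16 × 0.067 = 0.0107 W/m².
Total ΔF = 1.5585 + 1.1398 + 0.0317 + 0.0107 = 2.7407 W/m².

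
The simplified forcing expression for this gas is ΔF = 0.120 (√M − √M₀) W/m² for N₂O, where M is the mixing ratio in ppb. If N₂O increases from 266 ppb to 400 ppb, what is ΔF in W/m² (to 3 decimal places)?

N₂O: 0.120 × (√400 − √266) = 0.120 × (20.0000 − 16.3095) = 0.120 × 3.6905 = 0.4429 W/m².

ΔF = 0.443 W/m²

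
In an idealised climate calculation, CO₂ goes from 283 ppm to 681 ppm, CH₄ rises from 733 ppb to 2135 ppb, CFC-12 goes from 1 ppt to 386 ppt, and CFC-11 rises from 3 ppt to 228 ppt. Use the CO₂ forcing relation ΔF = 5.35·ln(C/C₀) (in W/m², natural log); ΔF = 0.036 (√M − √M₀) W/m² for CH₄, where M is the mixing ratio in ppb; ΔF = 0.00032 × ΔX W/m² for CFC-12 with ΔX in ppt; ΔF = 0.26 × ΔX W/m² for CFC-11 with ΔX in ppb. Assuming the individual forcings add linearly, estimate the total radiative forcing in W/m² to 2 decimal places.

ΔF = 5.57 W/m²

CO₂: 5.35 × ln(681/283) = 5.35 × ln(2.40636) = 5.35 × 0.87812 = 4.6979 W/m².
CH₄: 0.036 × (√2135 − √733) = 0.036 × (46.2061 − 27.0740) = 0.036 × 19.1321 = 0.6888 W/m².
CFC-12: ΔF = 0.00032 × (386 − 1) = 0.00032 × 385 = 0.1232 W/m².
CFC-11: Δ = 228 − 3 = 225 ppt = 0.225 ppb; ΔF = 0.26 × 0.225 = 0.0585 W/m².
Total ΔF = 4.6979 + 0.6888 + 0.1232 + 0.0585 = 5.5684 W/m².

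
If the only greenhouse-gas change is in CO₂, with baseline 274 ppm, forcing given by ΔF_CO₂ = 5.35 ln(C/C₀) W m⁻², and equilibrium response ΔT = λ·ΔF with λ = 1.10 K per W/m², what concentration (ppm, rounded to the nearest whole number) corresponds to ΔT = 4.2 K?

Required forcing: ΔF = ΔT/λ = 4.2/1.10 = 3.8182 W/m².
Then ln(C/274) = ΔF/5.35 = 3.8182/5.35 = 0.71368.
So C = 274 × e^0.71368 = 274 × 2.04149 = 559.37 ppm.

C ≈ 559 ppm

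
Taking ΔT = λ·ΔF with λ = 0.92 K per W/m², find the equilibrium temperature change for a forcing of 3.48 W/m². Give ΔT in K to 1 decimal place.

ΔT = λ ΔF = 0.92 × 3.48 = 3.2016 K.

ΔT = 3.2 K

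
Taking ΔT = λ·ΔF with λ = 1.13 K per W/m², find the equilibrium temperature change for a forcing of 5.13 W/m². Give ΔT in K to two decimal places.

ΔT = λ ΔF = 1.13 × 5.13 = 5.7969 K.

ΔT = 5.80 K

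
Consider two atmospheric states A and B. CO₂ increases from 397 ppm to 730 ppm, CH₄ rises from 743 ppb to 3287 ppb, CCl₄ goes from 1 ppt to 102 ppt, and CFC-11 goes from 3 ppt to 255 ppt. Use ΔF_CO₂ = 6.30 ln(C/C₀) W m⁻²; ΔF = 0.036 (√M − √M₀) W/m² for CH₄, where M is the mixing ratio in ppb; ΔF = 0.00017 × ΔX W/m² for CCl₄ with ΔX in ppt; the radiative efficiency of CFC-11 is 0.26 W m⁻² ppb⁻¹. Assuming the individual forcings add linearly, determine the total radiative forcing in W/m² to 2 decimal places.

CO₂: 6.30 × ln(730/397) = 6.30 × ln(1.83879) = 6.30 × 0.60911 = 3.8374 W/m².
CH₄: 0.036 × (√3287 − √743) = 0.036 × (57.3324 − 27.2580) = 0.036 × 30.0744 = 1.0827 W/m².
CCl₄: ΔF = 0.00017 × (102 − 1) = 0.00017 × 101 = 0.0172 W/m².
CFC-11: Δ = 255 − 3 = 252 ppt = 0.252 ppb; ΔF = 0.26 × 0.252 = 0.0655 W/m².
Total ΔF = 3.8374 + 1.0827 + 0.0172 + 0.0655 = 5.0028 W/m².

ΔF = 5.00 W/m²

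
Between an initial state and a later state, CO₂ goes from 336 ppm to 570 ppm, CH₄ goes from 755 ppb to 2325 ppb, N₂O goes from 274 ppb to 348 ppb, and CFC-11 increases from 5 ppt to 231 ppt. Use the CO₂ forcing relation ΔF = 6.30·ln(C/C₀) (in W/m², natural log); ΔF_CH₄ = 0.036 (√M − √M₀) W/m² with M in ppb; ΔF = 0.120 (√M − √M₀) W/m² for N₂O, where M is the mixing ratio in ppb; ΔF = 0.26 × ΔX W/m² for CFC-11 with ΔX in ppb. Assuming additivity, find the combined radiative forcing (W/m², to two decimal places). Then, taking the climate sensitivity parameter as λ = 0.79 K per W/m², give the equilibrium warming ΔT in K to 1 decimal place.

ΔF = 4.39 W/m²; ΔT = 3.5 K

CO₂: 6.30 × ln(570/336) = 6.30 × ln(1.69643) = 6.30 × 0.52853 = 3.3297 W/m².
CH₄: 0.036 × (√2325 − √755) = 0.036 × (48.2183 − 27.4773) = 0.036 × 20.7410 = 0.7467 W/m².
N₂O: 0.120 × (√348 − √274) = 0.120 × (18.6548 − 16.5529) = 0.120 × 2.1019 = 0.2522 W/m².
CFC-11: Δ = 231 − 5 = 226 ppt = 0.226 ppb; ΔF = 0.26 × 0.226 = 0.0588 W/m².
Total ΔF = 3.3297 + 0.7467 + 0.2522 + 0.0588 = 4.3874 W/m².
ΔT = λ ΔF = 0.79 × 4.39 = 3.4681 K.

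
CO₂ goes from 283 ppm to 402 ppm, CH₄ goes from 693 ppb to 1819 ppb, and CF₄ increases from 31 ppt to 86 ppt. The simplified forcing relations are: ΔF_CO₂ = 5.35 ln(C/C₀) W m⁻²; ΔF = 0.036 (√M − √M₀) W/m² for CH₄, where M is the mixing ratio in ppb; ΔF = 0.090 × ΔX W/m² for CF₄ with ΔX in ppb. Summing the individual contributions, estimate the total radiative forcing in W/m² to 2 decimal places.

CO₂: 5.35 × ln(402/283) = 5.35 × ln(1.42049) = 5.35 × 0.35100 = 1.8779 W/m².
CH₄: 0.036 × (√1819 − √693) = 0.036 × (42.6497 − 26.3249) = 0.036 × 16.3248 = 0.5877 W/m².
CF₄: Δ = 86 − 31 = 55 ppt = 0.055 ppb; ΔF = 0.090 × 0.055 = 0.0050 W/m².
Total ΔF = 1.8779 + 0.5877 + 0.0050 = 2.4706 W/m².

ΔF = 2.47 W/m²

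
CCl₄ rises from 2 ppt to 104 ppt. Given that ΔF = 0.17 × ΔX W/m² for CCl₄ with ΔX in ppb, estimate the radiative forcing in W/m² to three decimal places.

CCl₄: Δ = 104 − 2 = 102 ppt = 0.102 ppb; ΔF = 0.17 × 0.102 = 0.0173 W/m².

ΔF = 0.017 W/m²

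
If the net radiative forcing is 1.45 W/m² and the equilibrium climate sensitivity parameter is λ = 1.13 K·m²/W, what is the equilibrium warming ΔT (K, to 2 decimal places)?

ΔT = λ ΔF = 1.13 × 1.45 = 1.6385 K.

ΔT = 1.64 K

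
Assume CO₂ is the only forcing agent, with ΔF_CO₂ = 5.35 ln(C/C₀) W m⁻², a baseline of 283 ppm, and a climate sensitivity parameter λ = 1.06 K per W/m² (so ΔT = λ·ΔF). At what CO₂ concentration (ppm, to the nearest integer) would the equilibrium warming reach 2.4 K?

C ≈ 432 ppm

Required forcing: ΔF = ΔT/λ = 2.4/1.06 = 2.2642 W/m².
Then ln(C/283) = ΔF/5.35 = 2.2642/5.35 = 0.42321.
So C = 283 × e^0.42321 = 283 × 1.52685 = 432.10 ppm.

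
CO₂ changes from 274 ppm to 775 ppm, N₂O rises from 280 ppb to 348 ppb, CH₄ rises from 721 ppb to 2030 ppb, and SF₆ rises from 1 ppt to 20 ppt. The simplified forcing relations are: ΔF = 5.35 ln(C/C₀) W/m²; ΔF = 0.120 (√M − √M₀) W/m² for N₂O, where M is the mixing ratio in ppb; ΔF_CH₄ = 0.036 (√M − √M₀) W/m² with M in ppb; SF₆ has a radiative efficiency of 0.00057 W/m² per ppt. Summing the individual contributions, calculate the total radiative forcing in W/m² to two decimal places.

ΔF = 6.46 W/m²

CO₂: 5.35 × ln(775/274) = 5.35 × ln(2.82847) = 5.35 × 1.03974 = 5.5626 W/m².
N₂O: 0.120 × (√348 − √280) = 0.120 × (18.6548 − 16.7332) = 0.120 × 1.9216 = 0.2306 W/m².
CH₄: 0.036 × (√2030 − √721) = 0.036 × (45.0555 − 26.8514) = 0.036 × 18.2041 = 0.6553 W/m².
SF₆: ΔF = 0.00057 × (20 − 1) = 0.00057 × 19 = 0.0108 W/m².
Total ΔF = 5.5626 + 0.2306 + 0.6553 + 0.0108 = 6.4593 W/m².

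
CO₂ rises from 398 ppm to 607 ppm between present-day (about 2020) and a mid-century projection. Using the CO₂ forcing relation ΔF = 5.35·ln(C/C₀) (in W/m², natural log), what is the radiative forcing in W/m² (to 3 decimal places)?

ΔF = 2.258 W/m²

CO₂: 5.35 × ln(607/398) = 5.35 × ln(1.52513) = 5.35 × 0.42208 = 2.2581 W/m².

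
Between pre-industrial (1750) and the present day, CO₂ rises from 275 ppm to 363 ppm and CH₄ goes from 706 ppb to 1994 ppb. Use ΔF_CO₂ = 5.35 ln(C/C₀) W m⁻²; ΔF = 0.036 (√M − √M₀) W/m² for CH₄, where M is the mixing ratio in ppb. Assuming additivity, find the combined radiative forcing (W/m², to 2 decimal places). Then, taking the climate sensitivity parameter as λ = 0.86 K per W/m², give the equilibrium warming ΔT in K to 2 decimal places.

ΔF = 2.14 W/m²; ΔT = 1.84 K

CO₂: 5.35 × ln(363/275) = 5.35 × ln(1.32000) = 5.35 × 0.27763 = 1.4853 W/m².
CH₄: 0.036 × (√1994 − √706) = 0.036 × (44.6542 − 26.5707) = 0.036 × 18.0835 = 0.6510 W/m².
Total ΔF = 1.4853 + 0.6510 = 2.1363 W/m².
ΔT = λ ΔF = 0.86 × 2.14 = 1.8404 K.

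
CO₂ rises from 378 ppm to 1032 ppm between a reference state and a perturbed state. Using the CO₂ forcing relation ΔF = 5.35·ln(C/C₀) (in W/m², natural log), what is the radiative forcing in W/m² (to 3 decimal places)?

CO₂ absorption bands are partially saturated, so forcing scales with the logarithm of the concentration ratio.
CO₂: 5.35 × ln(1032/378) = 5.35 × ln(2.73016) = 5.35 × 1.00436 = 5.3733 W/m².

ΔF = 5.373 W/m²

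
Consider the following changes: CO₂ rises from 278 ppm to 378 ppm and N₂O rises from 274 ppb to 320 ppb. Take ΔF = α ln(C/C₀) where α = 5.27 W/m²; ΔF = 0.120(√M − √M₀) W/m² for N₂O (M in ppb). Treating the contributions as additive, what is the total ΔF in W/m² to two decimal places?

ΔF = 1.78 W/m²

CO₂: 5.27 × ln(378/278) = 5.27 × ln(1.35971) = 5.27 × 0.30727 = 1.6193 W/m².
N₂O: 0.120 × (√320 − √274) = 0.120 × (17.8885 − 16.5529) = 0.120 × 1.3356 = 0.1603 W/m².
Total ΔF = 1.6193 + 0.1603 = 1.7796 W/m².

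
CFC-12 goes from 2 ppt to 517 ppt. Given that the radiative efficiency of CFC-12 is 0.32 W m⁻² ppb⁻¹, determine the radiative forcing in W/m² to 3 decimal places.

ΔF = 0.165 W/m²

CFC-12: Δ = 517 − 2 = 515 ppt = 0.515 ppb; ΔF = 0.32 × 0.515 = 0.1648 W/m².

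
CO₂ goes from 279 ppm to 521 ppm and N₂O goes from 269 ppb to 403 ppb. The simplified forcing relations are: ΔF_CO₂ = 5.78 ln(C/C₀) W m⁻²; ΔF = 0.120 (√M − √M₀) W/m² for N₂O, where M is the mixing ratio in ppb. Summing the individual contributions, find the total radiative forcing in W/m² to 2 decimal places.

CO₂: 5.78 × ln(521/279) = 5.78 × ln(1.86738) = 5.78 × 0.62454 = 3.6098 W/m².
N₂O: 0.120 × (√403 − √269) = 0.120 × (20.0749 − 16.4012) = 0.120 × 3.6737 = 0.4408 W/m².
Total ΔF = 3.6098 + 0.4408 = 4.0506 W/m².

ΔF = 4.05 W/m²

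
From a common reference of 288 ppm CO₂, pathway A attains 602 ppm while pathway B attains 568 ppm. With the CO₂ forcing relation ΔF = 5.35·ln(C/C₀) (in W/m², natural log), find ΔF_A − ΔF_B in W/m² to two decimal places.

ΔF_A = 5.35 ln(602/288) = 5.35 × 0.73730 = 3.9446 W/m².
ΔF_B = 5.35 ln(568/288) = 5.35 × 0.67916 = 3.6335 W/m².
Difference: 3.9446 − 3.6335 = 0.3111 W/m².

ΔF_A − ΔF_B = 0.31 W/m²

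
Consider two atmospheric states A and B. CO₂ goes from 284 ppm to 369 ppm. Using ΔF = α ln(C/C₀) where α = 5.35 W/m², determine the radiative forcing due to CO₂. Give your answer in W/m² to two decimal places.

CO₂ absorption bands are partially saturated, so forcing scales with the logarithm of the concentration ratio.
CO₂: 5.35 × ln(369/284) = 5.35 × ln(1.29930) = 5.35 × 0.26183 = 1.4008 W/m².

ΔF = 1.40 W/m²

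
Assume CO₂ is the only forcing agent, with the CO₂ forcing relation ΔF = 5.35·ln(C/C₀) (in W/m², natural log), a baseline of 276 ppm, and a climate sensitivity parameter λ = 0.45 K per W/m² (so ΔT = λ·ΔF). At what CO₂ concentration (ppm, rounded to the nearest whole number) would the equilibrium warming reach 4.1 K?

C ≈ 1515 ppm

Required forcing: ΔF = ΔT/λ = 4.1/0.45 = 9.1111 W/m².
Then ln(C/276) = ΔF/5.35 = 9.1111/5.35 = 1.70301.
So C = 276 × e^1.70301 = 276 × 5.49045 = 1515.36 ppm.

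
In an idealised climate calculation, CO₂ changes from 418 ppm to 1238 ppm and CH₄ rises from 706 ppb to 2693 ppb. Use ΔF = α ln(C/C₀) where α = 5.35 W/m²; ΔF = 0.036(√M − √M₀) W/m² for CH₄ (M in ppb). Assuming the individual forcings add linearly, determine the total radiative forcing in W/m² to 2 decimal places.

CO₂: 5.35 × ln(1238/418) = 5.35 × ln(2.96172) = 5.35 × 1.08577 = 5.8089 W/m².
CH₄: 0.036 × (√2693 − √706) = 0.036 × (51.8941 − 26.5707) = 0.036 × 25.3234 = 0.9116 W/m².
Total ΔF = 5.8089 + 0.9116 = 6.7205 W/m².

ΔF = 6.72 W/m²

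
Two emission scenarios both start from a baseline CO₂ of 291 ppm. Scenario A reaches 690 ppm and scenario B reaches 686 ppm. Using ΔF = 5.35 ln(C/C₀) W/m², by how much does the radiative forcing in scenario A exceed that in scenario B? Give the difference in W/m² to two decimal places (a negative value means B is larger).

ΔF_A = 5.35 ln(690/291) = 5.35 × 0.86337 = 4.6190 W/m².
ΔF_B = 5.35 ln(686/291) = 5.35 × 0.85755 = 4.5879 W/m².
Difference: 4.6190 − 4.5879 = 0.0311 W/m².

ΔF_A − ΔF_B = 0.03 W/m²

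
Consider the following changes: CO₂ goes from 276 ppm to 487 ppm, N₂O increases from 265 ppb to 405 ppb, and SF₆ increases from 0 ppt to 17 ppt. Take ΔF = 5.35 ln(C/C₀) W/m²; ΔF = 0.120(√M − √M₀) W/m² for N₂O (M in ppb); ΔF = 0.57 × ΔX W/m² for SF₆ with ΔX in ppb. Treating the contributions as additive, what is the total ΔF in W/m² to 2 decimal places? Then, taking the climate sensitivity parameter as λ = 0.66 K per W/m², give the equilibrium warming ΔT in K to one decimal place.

ΔF = 3.51 W/m²; ΔT = 2.3 K

CO₂: 5.35 × ln(487/276) = 5.35 × ln(1.76449) = 5.35 × 0.56786 = 3.0381 W/m².
N₂O: 0.120 × (√405 − √265) = 0.120 × (20.1246 − 16.2788) = 0.120 × 3.8458 = 0.4615 W/m².
SF₆: Δ = 17 − 0 = 17 ppt = 0.017 ppb; ΔF = 0.57 × 0.017 = 0.0097 W/m².
Total ΔF = 3.0381 + 0.4615 + 0.0097 = 3.5093 W/m².
ΔT = λ ΔF = 0.66 × 3.51 = 2.3166 K.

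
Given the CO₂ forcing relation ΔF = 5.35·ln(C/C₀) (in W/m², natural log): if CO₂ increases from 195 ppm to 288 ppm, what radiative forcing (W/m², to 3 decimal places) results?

CO₂ absorption bands are partially saturated, so forcing scales with the logarithm of the concentration ratio.
CO₂: 5.35 × ln(288/195) = 5.35 × ln(1.47692) = 5.35 × 0.38996 = 2.0863 W/m².

ΔF = 2.086 W/m²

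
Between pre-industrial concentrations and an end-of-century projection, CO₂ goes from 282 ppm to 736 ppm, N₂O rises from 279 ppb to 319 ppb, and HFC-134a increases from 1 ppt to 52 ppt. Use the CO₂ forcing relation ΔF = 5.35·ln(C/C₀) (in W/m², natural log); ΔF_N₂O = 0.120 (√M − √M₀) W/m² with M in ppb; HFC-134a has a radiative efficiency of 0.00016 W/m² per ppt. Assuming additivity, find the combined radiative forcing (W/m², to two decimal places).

CO₂: 5.35 × ln(736/282) = 5.35 × ln(2.60993) = 5.35 × 0.95932 = 5.1324 W/m².
N₂O: 0.120 × (√319 − √279) = 0.120 × (17.8606 − 16.7033) = 0.120 × 1.1573 = 0.1389 W/m².
HFC-134a: ΔF = 0.00016 × (52 − 1) = 0.00016 × 51 = 0.0082 W/m².
Total ΔF = 5.1324 + 0.1389 + 0.0082 = 5.2795 W/m².

ΔF = 5.28 W/m²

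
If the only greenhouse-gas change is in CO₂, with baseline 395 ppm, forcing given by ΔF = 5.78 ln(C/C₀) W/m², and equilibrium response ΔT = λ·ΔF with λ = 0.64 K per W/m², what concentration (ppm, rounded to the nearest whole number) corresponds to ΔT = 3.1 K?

Required forcing: ΔF = ΔT/λ = 3.1/0.64 = 4.8438 W/m².
Then ln(C/395) = ΔF/5.78 = 4.8438/5.78 = 0.83803.
So C = 395 × e^0.83803 = 395 × 2.31181 = 913.16 ppm.

C ≈ 913 ppm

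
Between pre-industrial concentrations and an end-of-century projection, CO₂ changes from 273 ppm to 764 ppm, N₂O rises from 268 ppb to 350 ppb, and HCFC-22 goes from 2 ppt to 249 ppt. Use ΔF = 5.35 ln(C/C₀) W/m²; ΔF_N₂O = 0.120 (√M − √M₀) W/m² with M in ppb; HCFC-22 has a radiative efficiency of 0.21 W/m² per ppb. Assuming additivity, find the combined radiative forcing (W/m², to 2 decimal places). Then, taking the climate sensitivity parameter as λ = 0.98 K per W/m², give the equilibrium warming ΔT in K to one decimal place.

CO₂: 5.35 × ln(764/273) = 5.35 × ln(2.79853) = 5.35 × 1.02909 = 5.5056 W/m².
N₂O: 0.120 × (√350 − √268) = 0.120 × (18.7083 − 16.3707) = 0.120 × 2.3376 = 0.2805 W/m².
HCFC-22: Δ = 249 − 2 = 247 ppt = 0.247 ppb; ΔF = 0.21 × 0.247 = 0.0519 W/m².
Total ΔF = 5.5056 + 0.2805 + 0.0519 = 5.8380 W/m².
ΔT = λ ΔF = 0.98 × 5.84 = 5.7232 K.

ΔF = 5.84 W/m²; ΔT = 5.7 K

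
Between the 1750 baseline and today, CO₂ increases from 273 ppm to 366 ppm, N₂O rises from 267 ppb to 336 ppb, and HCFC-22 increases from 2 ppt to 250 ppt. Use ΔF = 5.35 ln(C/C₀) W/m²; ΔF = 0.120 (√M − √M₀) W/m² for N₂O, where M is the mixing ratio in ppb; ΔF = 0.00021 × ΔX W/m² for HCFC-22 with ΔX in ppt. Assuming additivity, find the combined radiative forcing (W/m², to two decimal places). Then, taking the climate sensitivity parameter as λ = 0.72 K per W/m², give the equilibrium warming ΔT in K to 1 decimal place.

ΔF = 1.86 W/m²; ΔT = 1.3 K

CO₂: 5.35 × ln(366/273) = 5.35 × ln(1.34066) = 5.35 × 0.29316 = 1.5684 W/m².
N₂O: 0.120 × (√336 − √267) = 0.120 × (18.3303 − 16.3401) = 0.120 × 1.9902 = 0.2388 W/m².
HCFC-22: ΔF = 0.00021 × (250 − 2) = 0.00021 × 248 = 0.0521 W/m².
Total ΔF = 1.5684 + 0.2388 + 0.0521 = 1.8593 W/m².
ΔT = λ ΔF = 0.72 × 1.86 = 1.3392 K.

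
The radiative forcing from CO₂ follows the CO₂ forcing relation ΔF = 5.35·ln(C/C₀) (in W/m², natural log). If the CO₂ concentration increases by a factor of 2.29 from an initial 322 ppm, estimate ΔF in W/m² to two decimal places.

ΔF = 4.43 W/m²

Because the forcing depends only on the ratio C/C₀, the initial concentration does not enter.
ΔF = 5.35 × ln(2.29) = 5.35 × 0.82855 = 4.4327 W/m².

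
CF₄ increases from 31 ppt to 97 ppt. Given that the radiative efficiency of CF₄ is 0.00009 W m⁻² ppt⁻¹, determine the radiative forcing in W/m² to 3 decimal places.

ΔF = 0.006 W/m²

CF₄: ΔF = 0.00009 × (97 − 31) = 0.00009 × 66 = 0.0059 W/m².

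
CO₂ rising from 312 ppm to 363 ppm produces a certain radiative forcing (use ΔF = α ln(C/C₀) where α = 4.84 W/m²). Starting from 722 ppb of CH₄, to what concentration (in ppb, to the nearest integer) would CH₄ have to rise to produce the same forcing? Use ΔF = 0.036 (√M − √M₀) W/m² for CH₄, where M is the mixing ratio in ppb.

M ≈ 2230 ppb

CO₂ forcing: 4.84 × ln(363/312) = 4.84 × 0.151400 = 0.73278 W/m².
Set 0.036(√M − √722) = 0.73278: √M = 0.73278/0.036 + √722 = 20.3550 + 26.8701 = 47.2251.
M = (47.2251)² = 2230.21 ppb.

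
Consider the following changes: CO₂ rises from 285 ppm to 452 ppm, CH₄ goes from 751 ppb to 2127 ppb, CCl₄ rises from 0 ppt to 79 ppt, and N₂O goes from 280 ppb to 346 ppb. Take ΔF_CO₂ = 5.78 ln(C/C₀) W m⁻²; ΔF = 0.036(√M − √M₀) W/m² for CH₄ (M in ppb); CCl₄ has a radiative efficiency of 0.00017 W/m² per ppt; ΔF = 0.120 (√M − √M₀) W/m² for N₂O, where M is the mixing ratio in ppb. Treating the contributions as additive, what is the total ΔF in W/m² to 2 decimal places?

ΔF = 3.58 W/m²

CO₂: 5.78 × ln(452/285) = 5.78 × ln(1.58596) = 5.78 × 0.46119 = 2.6657 W/m².
CH₄: 0.036 × (√2127 − √751) = 0.036 × (46.1194 − 27.4044) = 0.036 × 18.7150 = 0.6737 W/m².
CCl₄: ΔF = 0.00017 × (79 − 0) = 0.00017 × 79 = 0.0134 W/m².
N₂O: 0.120 × (√346 − √280) = 0.120 × (18.6011 − 16.7332) = 0.120 × 1.8679 = 0.2241 W/m².
Total ΔF = 2.6657 + 0.6737 + 0.0134 + 0.2241 = 3.5769 W/m².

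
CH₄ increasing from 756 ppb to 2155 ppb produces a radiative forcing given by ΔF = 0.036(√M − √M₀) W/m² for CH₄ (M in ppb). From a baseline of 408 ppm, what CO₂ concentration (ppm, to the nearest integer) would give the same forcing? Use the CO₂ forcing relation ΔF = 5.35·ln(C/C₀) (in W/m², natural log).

CH₄ forcing: 0.036 × (√2155 − √756) = 0.036 × (46.4220 − 27.4955) = 0.036 × 18.9265 = 0.68135 W/m².
Set 5.35 ln(C/408) = 0.68135: ln(C/408) = 0.68135/5.35 = 0.12736, so C = 408 × e^0.12736 = 408 × 1.13583 = 463.42 ppm.

C ≈ 463 ppm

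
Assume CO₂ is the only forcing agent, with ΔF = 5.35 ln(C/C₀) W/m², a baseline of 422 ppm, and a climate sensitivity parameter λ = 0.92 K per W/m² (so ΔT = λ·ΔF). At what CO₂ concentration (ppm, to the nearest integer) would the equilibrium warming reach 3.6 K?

C ≈ 877 ppm

Required forcing: ΔF = ΔT/λ = 3.6/0.92 = 3.9130 W/m².
Then ln(C/422) = ΔF/5.35 = 3.9130/5.35 = 0.73140.
So C = 422 × e^0.73140 = 422 × 2.07799 = 876.91 ppm.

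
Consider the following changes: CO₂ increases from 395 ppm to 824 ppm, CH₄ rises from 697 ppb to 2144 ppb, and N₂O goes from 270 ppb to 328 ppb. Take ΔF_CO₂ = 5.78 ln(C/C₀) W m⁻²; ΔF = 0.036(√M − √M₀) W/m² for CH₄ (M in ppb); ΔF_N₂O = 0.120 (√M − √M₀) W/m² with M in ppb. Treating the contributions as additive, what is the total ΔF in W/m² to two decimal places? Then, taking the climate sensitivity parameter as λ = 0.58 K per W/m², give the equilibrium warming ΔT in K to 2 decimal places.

CO₂: 5.78 × ln(824/395) = 5.78 × ln(2.08608) = 5.78 × 0.73529 = 4.2500 W/m².
CH₄: 0.036 × (√2144 − √697) = 0.036 × (46.3033 − 26.4008) = 0.036 × 19.9025 = 0.7165 W/m².
N₂O: 0.120 × (√328 − √270) = 0.120 × (18.1108 − 16.4317) = 0.120 × 1.6791 = 0.2015 W/m².
Total ΔF = 4.2500 + 0.7165 + 0.2015 = 5.1680 W/m².
ΔT = λ ΔF = 0.58 × 5.17 = 2.9986 K.

ΔF = 5.17 W/m²; ΔT = 3.00 K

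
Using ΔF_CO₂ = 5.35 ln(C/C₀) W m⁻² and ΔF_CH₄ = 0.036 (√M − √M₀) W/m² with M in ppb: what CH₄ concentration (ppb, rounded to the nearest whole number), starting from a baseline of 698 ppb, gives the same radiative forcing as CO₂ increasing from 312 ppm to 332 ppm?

M ≈ 1271 ppb

CO₂ forcing: 5.35 × ln(332/312) = 5.35 × 0.062132 = 0.33241 W/m².
Set 0.036(√M − √698) = 0.33241: √M = 0.33241/0.036 + √698 = 9.2336 + 26.4197 = 35.6533.
M = (35.6533)² = 1271.16 ppb.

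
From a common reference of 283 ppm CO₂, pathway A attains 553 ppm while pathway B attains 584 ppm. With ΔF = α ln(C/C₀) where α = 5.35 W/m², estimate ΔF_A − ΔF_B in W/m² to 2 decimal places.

ΔF_A = 5.35 ln(553/283) = 5.35 × 0.66991 = 3.5840 W/m².
ΔF_B = 5.35 ln(584/283) = 5.35 × 0.72445 = 3.8758 W/m².
Difference: 3.5840 − 3.8758 = -0.2918 W/m².

ΔF_A − ΔF_B = -0.29 W/m²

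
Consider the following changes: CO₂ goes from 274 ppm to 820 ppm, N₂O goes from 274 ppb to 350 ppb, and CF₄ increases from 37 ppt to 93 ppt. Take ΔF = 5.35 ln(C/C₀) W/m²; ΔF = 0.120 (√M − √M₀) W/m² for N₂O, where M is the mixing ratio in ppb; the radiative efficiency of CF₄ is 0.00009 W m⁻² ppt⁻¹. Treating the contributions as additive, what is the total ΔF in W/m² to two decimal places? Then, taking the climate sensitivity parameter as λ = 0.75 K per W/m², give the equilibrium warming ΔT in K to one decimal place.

ΔF = 6.13 W/m²; ΔT = 4.6 K

CO₂: 5.35 × ln(820/274) = 5.35 × ln(2.99270) = 5.35 × 1.09618 = 5.8646 W/m².
N₂O: 0.120 × (√350 − √274) = 0.120 × (18.7083 − 16.5529) = 0.120 × 2.1554 = 0.2586 W/m².
CF₄: ΔF = 0.00009 × (93 − 37) = 0.00009 × 56 = 0.0050 W/m².
Total ΔF = 5.8646 + 0.2586 + 0.0050 = 6.1282 W/m².
ΔT = λ ΔF = 0.75 × 6.13 = 4.5975 K.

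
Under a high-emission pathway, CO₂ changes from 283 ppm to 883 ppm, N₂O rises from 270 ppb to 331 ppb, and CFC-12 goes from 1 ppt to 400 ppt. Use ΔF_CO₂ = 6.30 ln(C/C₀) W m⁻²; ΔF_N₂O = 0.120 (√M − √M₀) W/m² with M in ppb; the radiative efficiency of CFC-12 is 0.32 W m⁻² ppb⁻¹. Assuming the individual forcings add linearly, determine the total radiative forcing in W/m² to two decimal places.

CO₂: 6.30 × ln(883/283) = 6.30 × ln(3.12014) = 6.30 × 1.13788 = 7.1686 W/m².
N₂O: 0.120 × (√331 − √270) = 0.120 × (18.1934 − 16.4317) = 0.120 × 1.7617 = 0.2114 W/m².
CFC-12: Δ = 400 − 1 = 399 ppt = 0.399 ppb; ΔF = 0.32 × 0.399 = 0.1277 W/m².
Total ΔF = 7.1686 + 0.2114 + 0.1277 = 7.5077 W/m².

ΔF = 7.51 W/m²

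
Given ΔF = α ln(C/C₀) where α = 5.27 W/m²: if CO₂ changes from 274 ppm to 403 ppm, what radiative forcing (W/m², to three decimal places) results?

ΔF = 2.033 W/m²

CO₂: 5.27 × ln(403/274) = 5.27 × ln(1.47080) = 5.27 × 0.38581 = 2.0332 W/m².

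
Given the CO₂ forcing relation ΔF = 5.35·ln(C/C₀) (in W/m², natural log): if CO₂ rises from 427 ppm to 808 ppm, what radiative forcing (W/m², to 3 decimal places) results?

ΔF = 3.412 W/m²

CO₂: 5.35 × ln(808/427) = 5.35 × ln(1.89227) = 5.35 × 0.63778 = 3.4121 W/m².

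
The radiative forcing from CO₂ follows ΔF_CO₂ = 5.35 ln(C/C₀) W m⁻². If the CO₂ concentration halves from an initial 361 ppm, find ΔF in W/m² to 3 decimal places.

ΔF = 5.35 × ln(0.5) = 5.35 × -0.69315 = -3.7084 W/m².

ΔF = -3.708 W/m²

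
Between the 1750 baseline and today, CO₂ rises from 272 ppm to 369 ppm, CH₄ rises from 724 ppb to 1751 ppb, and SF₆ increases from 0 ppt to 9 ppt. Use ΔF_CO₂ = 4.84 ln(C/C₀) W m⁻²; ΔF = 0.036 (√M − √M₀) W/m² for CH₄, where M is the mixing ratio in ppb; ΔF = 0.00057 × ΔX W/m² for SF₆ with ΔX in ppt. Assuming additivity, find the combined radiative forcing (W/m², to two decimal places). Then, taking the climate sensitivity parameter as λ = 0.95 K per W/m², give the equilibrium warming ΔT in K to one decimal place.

ΔF = 2.02 W/m²; ΔT = 1.9 K

CO₂: 4.84 × ln(369/272) = 4.84 × ln(1.35662) = 4.84 × 0.30500 = 1.4762 W/m².
CH₄: 0.036 × (√1751 − √724) = 0.036 × (41.8450 − 26.9072) = 0.036 × 14.9378 = 0.5378 W/m².
SF₆: ΔF = 0.00057 × (9 − 0) = 0.00057 × 9 = 0.0051 W/m².
Total ΔF = 1.4762 + 0.5378 + 0.0051 = 2.0191 W/m².
ΔT = λ ΔF = 0.95 × 2.02 = 1.9190 K.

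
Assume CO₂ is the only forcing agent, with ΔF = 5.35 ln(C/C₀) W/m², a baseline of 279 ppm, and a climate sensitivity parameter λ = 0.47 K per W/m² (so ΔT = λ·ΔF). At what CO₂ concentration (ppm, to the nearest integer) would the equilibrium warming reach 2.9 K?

Required forcing: ΔF = ΔT/λ = 2.9/0.47 = 6.1702 W/m².
Then ln(C/279) = ΔF/5.35 = 6.1702/5.35 = 1.15331.
So C = 279 × e^1.15331 = 279 × 3.16866 = 884.06 ppm.

C ≈ 884 ppm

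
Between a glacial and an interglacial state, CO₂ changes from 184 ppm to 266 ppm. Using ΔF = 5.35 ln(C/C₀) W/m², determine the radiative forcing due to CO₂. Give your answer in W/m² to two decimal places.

CO₂: 5.35 × ln(266/184) = 5.35 × ln(1.44565) = 5.35 × 0.36856 = 1.9718 W/m².

ΔF = 1.97 W/m²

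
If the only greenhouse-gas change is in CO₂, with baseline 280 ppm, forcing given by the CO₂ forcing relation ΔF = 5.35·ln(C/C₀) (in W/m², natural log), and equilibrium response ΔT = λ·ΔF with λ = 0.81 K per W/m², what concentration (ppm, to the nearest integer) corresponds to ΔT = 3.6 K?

Required forcing: ΔF = ΔT/λ = 3.6/0.81 = 4.4444 W/m².
Then ln(C/280) = ΔF/5.35 = 4.4444/5.35 = 0.83073.
So C = 280 × e^0.83073 = 280 × 2.29499 = 642.60 ppm.

C ≈ 643 ppm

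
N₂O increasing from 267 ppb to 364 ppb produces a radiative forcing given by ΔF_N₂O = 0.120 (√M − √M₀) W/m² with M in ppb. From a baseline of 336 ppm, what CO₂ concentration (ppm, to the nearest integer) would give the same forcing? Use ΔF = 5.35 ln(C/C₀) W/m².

C ≈ 357 ppm

N₂O forcing: 0.120 × (√364 − √267) = 0.120 × (19.0788 − 16.3401) = 0.120 × 2.7387 = 0.32864 W/m².
Set 5.35 ln(C/336) = 0.32864: ln(C/336) = 0.32864/5.35 = 0.06143, so C = 336 × e^0.06143 = 336 × 1.06336 = 357.29 ppm.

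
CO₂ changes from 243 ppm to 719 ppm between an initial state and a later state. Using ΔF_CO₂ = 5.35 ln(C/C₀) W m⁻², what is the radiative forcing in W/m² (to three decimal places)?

ΔF = 5.804 W/m²

CO₂: 5.35 × ln(719/243) = 5.35 × ln(2.95885) = 5.35 × 1.08480 = 5.8037 W/m².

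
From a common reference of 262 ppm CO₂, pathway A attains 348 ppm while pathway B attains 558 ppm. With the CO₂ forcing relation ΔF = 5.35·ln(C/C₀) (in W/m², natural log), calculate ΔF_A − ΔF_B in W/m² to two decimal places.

ΔF_A − ΔF_B = -2.53 W/m²

ΔF_A = 5.35 ln(348/262) = 5.35 × 0.28386 = 1.5187 W/m².
ΔF_B = 5.35 ln(558/262) = 5.35 × 0.75601 = 4.0447 W/m².
Difference: 1.5187 − 4.0447 = -2.5260 W/m².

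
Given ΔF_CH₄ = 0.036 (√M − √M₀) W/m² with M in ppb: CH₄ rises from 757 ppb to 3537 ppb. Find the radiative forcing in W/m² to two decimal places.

CH₄: 0.036 × (√3537 − √757) = 0.036 × (59.4727 − 27.5136) = 0.036 × 31.9591 = 1.1505 W/m².

ΔF = 1.15 W/m²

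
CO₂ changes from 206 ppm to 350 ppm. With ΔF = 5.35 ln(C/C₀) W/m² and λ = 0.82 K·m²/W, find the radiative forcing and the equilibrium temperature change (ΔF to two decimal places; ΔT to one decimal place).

CO₂: 5.35 × ln(350/206) = 5.35 × ln(1.69903) = 5.35 × 0.53006 = 2.8358 W/m².
ΔT = λ ΔF = 0.82 × 2.84 = 2.3288 K.

ΔF = 2.84 W/m²; ΔT = 2.3 K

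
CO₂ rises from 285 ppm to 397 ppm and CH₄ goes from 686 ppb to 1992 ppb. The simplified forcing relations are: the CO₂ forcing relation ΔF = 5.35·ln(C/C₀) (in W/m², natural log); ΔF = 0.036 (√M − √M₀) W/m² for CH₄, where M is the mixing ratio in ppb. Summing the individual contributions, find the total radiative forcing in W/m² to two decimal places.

ΔF = 2.44 W/m²

CO₂: 5.35 × ln(397/285) = 5.35 × ln(1.39298) = 5.35 × 0.33145 = 1.7733 W/m².
CH₄: 0.036 × (√1992 − √686) = 0.036 × (44.6318 − 26.1916) = 0.036 × 18.4402 = 0.6638 W/m².
Total ΔF = 1.7733 + 0.6638 = 2.4371 W/m².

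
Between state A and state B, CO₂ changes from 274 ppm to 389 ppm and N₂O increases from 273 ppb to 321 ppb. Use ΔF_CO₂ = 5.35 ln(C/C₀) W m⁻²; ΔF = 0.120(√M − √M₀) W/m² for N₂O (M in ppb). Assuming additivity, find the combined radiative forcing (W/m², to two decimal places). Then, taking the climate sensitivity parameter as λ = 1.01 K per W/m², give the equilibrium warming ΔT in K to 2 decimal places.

ΔF = 2.04 W/m²; ΔT = 2.06 K

CO₂: 5.35 × ln(389/274) = 5.35 × ln(1.41971) = 5.35 × 0.35045 = 1.8749 W/m².
N₂O: 0.120 × (√321 − √273) = 0.120 × (17.9165 − 16.5227) = 0.120 × 1.3938 = 0.1673 W/m².
Total ΔF = 1.8749 + 0.1673 = 2.0422 W/m².
ΔT = λ ΔF = 1.01 × 2.04 = 2.0604 K.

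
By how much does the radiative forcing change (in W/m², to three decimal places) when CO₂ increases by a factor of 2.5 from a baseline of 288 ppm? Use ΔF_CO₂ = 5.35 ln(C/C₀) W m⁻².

ΔF = 5.35 × ln(2.5) = 5.35 × 0.91629 = 4.9022 W/m².

ΔF = 4.902 W/m²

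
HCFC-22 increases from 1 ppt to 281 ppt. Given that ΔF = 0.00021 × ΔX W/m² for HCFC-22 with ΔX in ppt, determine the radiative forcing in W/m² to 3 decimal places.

HCFC-22: ΔF = 0.00021 × (281 − 1) = 0.00021 × 280 = 0.0588 W/m².

ΔF = 0.059 W/m²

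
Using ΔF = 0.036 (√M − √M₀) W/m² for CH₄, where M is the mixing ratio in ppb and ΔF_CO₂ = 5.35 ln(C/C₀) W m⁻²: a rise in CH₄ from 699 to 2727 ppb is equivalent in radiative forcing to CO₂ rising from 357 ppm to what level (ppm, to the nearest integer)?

CH₄ forcing: 0.036 × (√2727 − √699) = 0.036 × (52.2207 − 26.4386) = 0.036 × 25.7821 = 0.92816 W/m².
Set 5.35 ln(C/357) = 0.92816: ln(C/357) = 0.92816/5.35 = 0.17349, so C = 357 × e^0.17349 = 357 × 1.18945 = 424.63 ppm.

C ≈ 425 ppm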